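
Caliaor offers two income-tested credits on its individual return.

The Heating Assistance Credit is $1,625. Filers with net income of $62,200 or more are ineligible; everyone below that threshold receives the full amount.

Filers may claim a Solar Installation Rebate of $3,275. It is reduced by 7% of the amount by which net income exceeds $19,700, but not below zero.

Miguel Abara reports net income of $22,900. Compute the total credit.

Heating Assistance Credit: $22,900 is below the $62,200 cutoff, so the full $1,625 applies.
Solar Installation Rebate: 7% of the $3,200 excess over $19,700 is $224; credit = $3,275 − $224 = $3,051.
Total: $1,625 + $3,051 = $4,676.

$4,676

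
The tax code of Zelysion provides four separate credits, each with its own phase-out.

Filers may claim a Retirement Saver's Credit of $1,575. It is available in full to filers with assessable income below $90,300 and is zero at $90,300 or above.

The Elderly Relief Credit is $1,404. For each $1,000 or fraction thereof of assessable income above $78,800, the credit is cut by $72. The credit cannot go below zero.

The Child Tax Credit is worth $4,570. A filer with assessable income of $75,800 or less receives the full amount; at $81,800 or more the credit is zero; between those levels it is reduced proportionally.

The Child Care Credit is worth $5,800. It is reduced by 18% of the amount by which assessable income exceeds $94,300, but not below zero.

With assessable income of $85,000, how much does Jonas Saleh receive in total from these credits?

$8,275

Retirement Saver's Credit: $85,000 is below the $90,300 cutoff, so the full $1,575 applies.
Elderly Relief Credit: income exceeds $78,800 by $6,200, which is 7 full-or-partial $1,000 increments; reduction = 7 × $72 = $504, leaving $900.
Child Tax Credit: $85,000 is at or above $81,800, so the credit is $0.
Child Care Credit: $85,000 is at or below the $94,300 threshold, so the full $5,800 applies.
Total: $1,575 + $900 + $0 + $5,800 = $8,275.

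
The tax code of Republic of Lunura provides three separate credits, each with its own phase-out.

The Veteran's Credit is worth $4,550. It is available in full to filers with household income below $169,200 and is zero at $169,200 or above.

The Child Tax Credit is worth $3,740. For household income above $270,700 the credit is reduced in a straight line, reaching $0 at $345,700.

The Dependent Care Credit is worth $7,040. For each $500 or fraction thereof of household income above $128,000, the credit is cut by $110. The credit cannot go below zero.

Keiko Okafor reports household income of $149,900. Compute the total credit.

$10,490

Veteran's Credit: $149,900 is below the $169,200 cutoff, so the full $4,550 applies.
Child Tax Credit: $149,900 is at or below the $270,700 threshold, so the full $3,740 applies.
Dependent Care Credit: income exceeds $128,000 by $21,900, which is 44 full-or-partial $500 increments; reduction = 44 × $110 = $4,840, leaving $2,200.
Total: $4,550 + $3,740 + $2,200 = $10,490.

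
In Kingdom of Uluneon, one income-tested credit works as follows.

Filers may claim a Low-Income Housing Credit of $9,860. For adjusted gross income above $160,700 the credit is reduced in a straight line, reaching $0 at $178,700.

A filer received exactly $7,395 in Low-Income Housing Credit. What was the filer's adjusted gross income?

$165,200

$7,395 is 7,395/9,860 of the full $9,860, so 2,465/9,860 of the $18,000 range has been used: income = $160,700 + $18,000 × 2,465/9,860 = $165,200.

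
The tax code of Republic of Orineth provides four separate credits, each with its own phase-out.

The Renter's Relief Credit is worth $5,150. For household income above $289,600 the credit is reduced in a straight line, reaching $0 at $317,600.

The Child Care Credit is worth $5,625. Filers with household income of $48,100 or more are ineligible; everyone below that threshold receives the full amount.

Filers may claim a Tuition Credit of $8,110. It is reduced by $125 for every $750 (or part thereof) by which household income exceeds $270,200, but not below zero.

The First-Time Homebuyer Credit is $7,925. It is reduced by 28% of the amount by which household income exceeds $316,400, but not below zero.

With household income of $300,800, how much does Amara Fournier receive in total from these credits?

Renter's Relief Credit: $300,800 is $11,200 into a $28,000 phase-out range, leaving 16,800/28,000 of the credit: $5,150 × 16,800/28,000 = $3,090.
Child Care Credit: $300,800 meets or exceeds the $48,100 cutoff, so the credit is $0.
Tuition Credit: income exceeds $270,200 by $30,600, which is 41 full-or-partial $750 increments; reduction = 41 × $125 = $5,125, leaving $2,985.
First-Time Homebuyer Credit: $300,800 is at or below the $316,400 threshold, so the full $7,925 applies.
Total: $3,090 + $0 + $2,985 + $7,925 = $14,000.

$14,000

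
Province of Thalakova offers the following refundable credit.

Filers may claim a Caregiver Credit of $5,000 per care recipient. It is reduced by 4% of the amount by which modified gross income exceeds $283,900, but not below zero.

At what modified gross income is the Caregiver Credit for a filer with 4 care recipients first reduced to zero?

Full credit = 4 × $5,000 = $20,000.
The credit falls by 4% of each dollar above $283,900, so it reaches zero when the excess is $20,000 / 4% = $500,000: income = $283,900 + $500,000 = $783,900.

$783,900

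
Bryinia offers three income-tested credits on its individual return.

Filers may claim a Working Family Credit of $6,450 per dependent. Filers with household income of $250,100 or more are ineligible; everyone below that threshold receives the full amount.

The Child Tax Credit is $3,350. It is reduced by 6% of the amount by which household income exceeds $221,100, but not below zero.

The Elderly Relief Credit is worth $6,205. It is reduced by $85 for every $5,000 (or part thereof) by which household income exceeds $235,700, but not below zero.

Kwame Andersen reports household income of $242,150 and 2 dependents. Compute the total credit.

Working Family Credit: base = 2 × $6,450 = $12,900. $242,150 is below the $250,100 cutoff, so the full $12,900 applies.
Child Tax Credit: 6% of the $21,050 excess over $221,100 is $1,263; credit = $3,350 − $1,263 = $2,087.
Elderly Relief Credit: income exceeds $235,700 by $6,450, which is 2 full-or-partial $5,000 increments; reduction = 2 × $85 = $170, leaving $6,035.
Total: $12,900 + $2,087 + $6,035 = $21,022.

$21,022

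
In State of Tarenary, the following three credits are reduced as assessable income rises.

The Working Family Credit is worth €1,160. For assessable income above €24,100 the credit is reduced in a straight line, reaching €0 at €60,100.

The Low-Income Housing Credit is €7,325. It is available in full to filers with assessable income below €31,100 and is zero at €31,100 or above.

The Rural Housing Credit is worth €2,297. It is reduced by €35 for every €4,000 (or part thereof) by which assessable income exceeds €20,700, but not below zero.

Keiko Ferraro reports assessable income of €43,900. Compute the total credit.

€2,609

Working Family Credit: €43,900 is €19,800 into a €36,000 phase-out range, leaving 16,200/36,000 of the credit: €1,160 × 16,200/36,000 = €522.
Low-Income Housing Credit: €43,900 meets or exceeds the €31,100 cutoff, so the credit is €0.
Rural Housing Credit: income exceeds €20,700 by €23,200, which is 6 full-or-partial €4,000 increments; reduction = 6 × €35 = €210, leaving €2,087.
Total: €522 + €0 + €2,087 = €2,609.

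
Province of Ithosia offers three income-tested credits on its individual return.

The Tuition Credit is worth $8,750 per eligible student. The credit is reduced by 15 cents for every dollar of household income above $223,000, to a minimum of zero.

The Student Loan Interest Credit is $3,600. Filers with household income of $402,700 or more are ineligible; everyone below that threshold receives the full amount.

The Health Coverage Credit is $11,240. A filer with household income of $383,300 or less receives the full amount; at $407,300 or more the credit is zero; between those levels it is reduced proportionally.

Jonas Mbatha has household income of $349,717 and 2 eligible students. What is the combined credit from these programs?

$14,840

Tuition Credit: base = 2 × $8,750 = $17,500. 15% of the $126,717 excess over $223,000 is $19,007.55 ≥ base, so the credit is $0.
Student Loan Interest Credit: $349,717 is below the $402,700 cutoff, so the full $3,600 applies.
Health Coverage Credit: $349,717 is at or below the $383,300 threshold, so the full $11,240 applies.
Total: $0 + $3,600 + $11,240 = $14,840.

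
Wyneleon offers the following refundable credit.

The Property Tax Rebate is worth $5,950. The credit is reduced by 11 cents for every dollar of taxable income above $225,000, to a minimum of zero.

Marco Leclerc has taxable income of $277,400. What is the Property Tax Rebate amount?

$186

Property Tax Rebate: 11% of the $52,400 excess over $225,000 is $5,764; credit = $5,950 − $5,764 = $186.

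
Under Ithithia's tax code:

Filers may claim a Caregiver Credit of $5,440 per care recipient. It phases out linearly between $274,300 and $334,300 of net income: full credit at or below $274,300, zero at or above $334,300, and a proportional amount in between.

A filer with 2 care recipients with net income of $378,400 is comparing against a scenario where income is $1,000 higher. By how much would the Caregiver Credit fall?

At $378,400 — base = 2 × $5,440 = $10,880. $378,400 is at or above $334,300, so the credit is $0.
At $379,400 — base = 2 × $5,440 = $10,880. $379,400 is at or above $334,300, so the credit is $0.
Lost: $0 − $0 = $0.

$0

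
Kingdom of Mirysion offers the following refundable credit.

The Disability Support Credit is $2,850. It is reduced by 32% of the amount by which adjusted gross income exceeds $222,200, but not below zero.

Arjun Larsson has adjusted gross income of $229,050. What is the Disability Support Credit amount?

$658

Disability Support Credit: 32% of the $6,850 excess over $222,200 is $2,192; credit = $2,850 − $2,192 = $658.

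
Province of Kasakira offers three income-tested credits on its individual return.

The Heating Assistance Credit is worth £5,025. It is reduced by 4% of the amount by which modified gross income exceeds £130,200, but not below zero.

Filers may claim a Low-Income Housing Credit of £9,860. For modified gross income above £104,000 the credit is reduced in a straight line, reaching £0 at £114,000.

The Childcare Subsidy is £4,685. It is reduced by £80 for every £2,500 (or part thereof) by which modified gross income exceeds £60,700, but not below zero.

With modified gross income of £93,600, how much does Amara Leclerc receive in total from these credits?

£18,450

Heating Assistance Credit: £93,600 is at or below the £130,200 threshold, so the full £5,025 applies.
Low-Income Housing Credit: £93,600 is at or below the £104,000 threshold, so the full £9,860 applies.
Childcare Subsidy: income exceeds £60,700 by £32,900, which is 14 full-or-partial £2,500 increments; reduction = 14 × £80 = £1,120, leaving £3,565.
Total: £5,025 + £9,860 + £3,565 = £18,450.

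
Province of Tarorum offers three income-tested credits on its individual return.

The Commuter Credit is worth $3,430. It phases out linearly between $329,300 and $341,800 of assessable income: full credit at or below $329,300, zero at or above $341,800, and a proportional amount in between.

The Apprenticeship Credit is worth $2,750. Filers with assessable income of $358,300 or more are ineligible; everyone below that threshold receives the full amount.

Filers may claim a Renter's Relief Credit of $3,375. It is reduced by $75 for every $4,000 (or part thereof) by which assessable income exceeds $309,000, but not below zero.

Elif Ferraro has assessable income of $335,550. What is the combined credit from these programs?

Commuter Credit: $335,550 is $6,250 into a $12,500 phase-out range, leaving 6,250/12,500 of the credit: $3,430 × 6,250/12,500 = $1,715.
Apprenticeship Credit: $335,550 is below the $358,300 cutoff, so the full $2,750 applies.
Renter's Relief Credit: income exceeds $309,000 by $26,550, which is 7 full-or-partial $4,000 increments; reduction = 7 × $75 = $525, leaving $2,850.
Total: $1,715 + $2,750 + $2,850 = $7,315.

$7,315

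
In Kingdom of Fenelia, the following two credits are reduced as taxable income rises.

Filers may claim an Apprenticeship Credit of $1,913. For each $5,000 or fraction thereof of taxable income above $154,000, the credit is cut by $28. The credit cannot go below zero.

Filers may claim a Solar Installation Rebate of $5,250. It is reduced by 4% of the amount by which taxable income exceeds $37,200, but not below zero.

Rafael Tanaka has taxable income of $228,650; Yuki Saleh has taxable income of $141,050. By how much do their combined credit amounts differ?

Rafael ($228,650): Apprenticeship Credit: income exceeds $154,000 by $74,650, which is 15 full-or-partial $5,000 increments; reduction = 15 × $28 = $420, leaving $1,493. Solar Installation Rebate: 4% of the $191,450 excess over $37,200 is $7,658 ≥ base, so the credit is $0. total $1,493 + $0 = $1,493
Yuki ($141,050): Apprenticeship Credit: $141,050 is at or below the $154,000 threshold, so the full $1,913 applies. Solar Installation Rebate: 4% of the $103,850 excess over $37,200 is $4,154; credit = $5,250 − $4,154 = $1,096. total $1,913 + $1,096 = $3,009
Difference: |$1,493 − $3,009| = $1,516.

$1,516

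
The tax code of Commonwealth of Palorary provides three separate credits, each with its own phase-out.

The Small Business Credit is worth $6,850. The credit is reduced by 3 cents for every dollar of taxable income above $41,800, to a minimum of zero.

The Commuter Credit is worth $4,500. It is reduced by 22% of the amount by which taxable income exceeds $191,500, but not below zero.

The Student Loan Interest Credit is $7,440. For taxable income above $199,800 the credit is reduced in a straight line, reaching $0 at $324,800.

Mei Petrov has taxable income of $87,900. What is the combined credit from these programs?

Small Business Credit: 3% of the $46,100 excess over $41,800 is $1,383; credit = $6,850 − $1,383 = $5,467.
Commuter Credit: $87,900 is at or below the $191,500 threshold, so the full $4,500 applies.
Student Loan Interest Credit: $87,900 is at or below the $199,800 threshold, so the full $7,440 applies.
Total: $5,467 + $4,500 + $7,440 = $17,407.

$17,407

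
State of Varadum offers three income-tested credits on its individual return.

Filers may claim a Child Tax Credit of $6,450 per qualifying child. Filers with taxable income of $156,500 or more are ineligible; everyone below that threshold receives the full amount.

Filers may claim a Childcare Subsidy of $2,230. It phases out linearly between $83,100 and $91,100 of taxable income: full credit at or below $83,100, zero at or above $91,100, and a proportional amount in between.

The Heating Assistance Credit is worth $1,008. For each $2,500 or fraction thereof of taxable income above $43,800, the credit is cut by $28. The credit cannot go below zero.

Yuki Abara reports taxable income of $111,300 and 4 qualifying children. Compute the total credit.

$26,052

Child Tax Credit: base = 4 × $6,450 = $25,800. $111,300 is below the $156,500 cutoff, so the full $25,800 applies.
Childcare Subsidy: $111,300 is at or above $91,100, so the credit is $0.
Heating Assistance Credit: income exceeds $43,800 by $67,500, which is 27 full-or-partial $2,500 increments; reduction = 27 × $28 = $756, leaving $252.
Total: $25,800 + $0 + $252 = $26,052.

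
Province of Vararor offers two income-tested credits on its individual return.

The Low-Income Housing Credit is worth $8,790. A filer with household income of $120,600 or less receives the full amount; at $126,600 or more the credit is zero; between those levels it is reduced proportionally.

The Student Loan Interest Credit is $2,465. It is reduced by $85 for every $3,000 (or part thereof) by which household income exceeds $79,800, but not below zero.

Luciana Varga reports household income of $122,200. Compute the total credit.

Low-Income Housing Credit: $122,200 is $1,600 into a $6,000 phase-out range, leaving 4,400/6,000 of the credit: $8,790 × 4,400/6,000 = $6,446.
Student Loan Interest Credit: income exceeds $79,800 by $42,400, which is 15 full-or-partial $3,000 increments; reduction = 15 × $85 = $1,275, leaving $1,190.
Total: $6,446 + $1,190 = $7,636.

$7,636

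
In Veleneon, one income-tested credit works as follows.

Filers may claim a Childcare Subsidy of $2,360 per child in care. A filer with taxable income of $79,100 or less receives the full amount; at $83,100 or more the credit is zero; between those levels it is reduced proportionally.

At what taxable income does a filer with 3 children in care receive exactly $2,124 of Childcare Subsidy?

Full credit = 3 × $2,360 = $7,080.
$2,124 is 2,124/7,080 of the full $7,080, so 4,956/7,080 of the $4,000 range has been used: income = $79,100 + $4,000 × 4,956/7,080 = $81,900.

$81,900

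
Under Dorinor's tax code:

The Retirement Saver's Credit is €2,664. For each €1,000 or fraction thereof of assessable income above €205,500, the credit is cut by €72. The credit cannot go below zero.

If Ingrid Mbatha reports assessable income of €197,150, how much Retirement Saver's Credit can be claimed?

€2,664

Retirement Saver's Credit: €197,150 is at or below the €205,500 threshold, so the full €2,664 applies.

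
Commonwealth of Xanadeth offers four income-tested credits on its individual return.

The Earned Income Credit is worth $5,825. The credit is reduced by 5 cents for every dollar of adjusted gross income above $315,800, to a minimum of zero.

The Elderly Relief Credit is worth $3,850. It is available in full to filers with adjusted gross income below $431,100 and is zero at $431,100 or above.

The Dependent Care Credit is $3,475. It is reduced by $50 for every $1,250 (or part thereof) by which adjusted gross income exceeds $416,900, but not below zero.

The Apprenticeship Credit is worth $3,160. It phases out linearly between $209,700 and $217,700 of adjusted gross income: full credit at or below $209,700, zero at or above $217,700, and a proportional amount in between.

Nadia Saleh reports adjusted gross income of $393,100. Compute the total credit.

$9,285

Earned Income Credit: 5% of the $77,300 excess over $315,800 is $3,865; credit = $5,825 − $3,865 = $1,960.
Elderly Relief Credit: $393,100 is below the $431,100 cutoff, so the full $3,850 applies.
Dependent Care Credit: $393,100 is at or below the $416,900 threshold, so the full $3,475 applies.
Apprenticeship Credit: $393,100 is at or above $217,700, so the credit is $0.
Total: $1,960 + $3,850 + $3,475 + $0 = $9,285.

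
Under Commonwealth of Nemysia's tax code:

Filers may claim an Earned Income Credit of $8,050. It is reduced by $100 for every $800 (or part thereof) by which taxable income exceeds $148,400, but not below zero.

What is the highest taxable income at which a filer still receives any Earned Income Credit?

$212,400

After 80 increments the reduction is 80 × $100 = $8,000, leaving $50; one more increment wipes it out. Increment 80 ends at excess 80 × $800 = $64,000, so the highest qualifying income is $148,400 + $64,000 = $212,400.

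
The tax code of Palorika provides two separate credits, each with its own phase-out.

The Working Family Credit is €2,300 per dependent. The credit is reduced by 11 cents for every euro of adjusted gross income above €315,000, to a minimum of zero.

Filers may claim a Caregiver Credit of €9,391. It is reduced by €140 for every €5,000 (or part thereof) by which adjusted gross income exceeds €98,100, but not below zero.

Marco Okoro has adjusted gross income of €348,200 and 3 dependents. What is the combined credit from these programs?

€5,499

Working Family Credit: base = 3 × €2,300 = €6,900. 11% of the €33,200 excess over €315,000 is €3,652; credit = €6,900 − €3,652 = €3,248.
Caregiver Credit: income exceeds €98,100 by €250,100, which is 51 full-or-partial €5,000 increments; reduction = 51 × €140 = €7,140, leaving €2,251.
Total: €3,248 + €2,251 = €5,499.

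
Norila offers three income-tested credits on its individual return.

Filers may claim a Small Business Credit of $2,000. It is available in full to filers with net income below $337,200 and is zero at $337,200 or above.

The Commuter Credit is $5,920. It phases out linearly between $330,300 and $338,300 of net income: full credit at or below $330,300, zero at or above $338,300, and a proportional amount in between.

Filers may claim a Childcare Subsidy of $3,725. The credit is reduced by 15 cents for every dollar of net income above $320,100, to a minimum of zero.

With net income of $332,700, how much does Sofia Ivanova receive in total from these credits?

$7,979

Small Business Credit: $332,700 is below the $337,200 cutoff, so the full $2,000 applies.
Commuter Credit: $332,700 is $2,400 into a $8,000 phase-out range, leaving 5,600/8,000 of the credit: $5,920 × 5,600/8,000 = $4,144.
Childcare Subsidy: 15% of the $12,600 excess over $320,100 is $1,890; credit = $3,725 − $1,890 = $1,835.
Total: $2,000 + $4,144 + $1,835 = $7,979.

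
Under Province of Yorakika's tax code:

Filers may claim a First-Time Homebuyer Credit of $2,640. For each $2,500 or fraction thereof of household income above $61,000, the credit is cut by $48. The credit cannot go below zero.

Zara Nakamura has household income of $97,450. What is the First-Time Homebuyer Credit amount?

$1,920

First-Time Homebuyer Credit: income exceeds $61,000 by $36,450, which is 15 full-or-partial $2,500 increments; reduction = 15 × $48 = $720, leaving $1,920.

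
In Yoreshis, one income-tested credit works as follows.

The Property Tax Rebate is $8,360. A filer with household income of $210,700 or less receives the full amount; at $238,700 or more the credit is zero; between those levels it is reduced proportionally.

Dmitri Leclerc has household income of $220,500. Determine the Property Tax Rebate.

$5,434

Property Tax Rebate: $220,500 is $9,800 into a $28,000 phase-out range, leaving 18,200/28,000 of the credit: $8,360 × 18,200/28,000 = $5,434.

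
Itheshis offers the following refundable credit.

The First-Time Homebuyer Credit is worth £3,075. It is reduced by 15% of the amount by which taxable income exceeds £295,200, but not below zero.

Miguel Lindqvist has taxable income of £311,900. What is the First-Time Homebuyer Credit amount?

First-Time Homebuyer Credit: 15% of the £16,700 excess over £295,200 is £2,505; credit = £3,075 − £2,505 = £570.

£570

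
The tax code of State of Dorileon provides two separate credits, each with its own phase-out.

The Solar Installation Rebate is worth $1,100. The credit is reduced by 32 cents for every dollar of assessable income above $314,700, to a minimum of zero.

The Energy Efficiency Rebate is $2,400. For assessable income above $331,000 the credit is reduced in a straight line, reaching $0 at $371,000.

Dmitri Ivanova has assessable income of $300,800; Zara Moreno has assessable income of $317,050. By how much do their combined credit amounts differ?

$752

Dmitri ($300,800): Solar Installation Rebate: $300,800 is at or below the $314,700 threshold, so the full $1,100 applies. Energy Efficiency Rebate: $300,800 is at or below the $331,000 threshold, so the full $2,400 applies. total $1,100 + $2,400 = $3,500
Zara ($317,050): Solar Installation Rebate: 32% of the $2,350 excess over $314,700 is $752; credit = $1,100 − $752 = $348. Energy Efficiency Rebate: $317,050 is at or below the $331,000 threshold, so the full $2,400 applies. total $348 + $2,400 = $2,748
Difference: |$3,500 − $2,748| = $752.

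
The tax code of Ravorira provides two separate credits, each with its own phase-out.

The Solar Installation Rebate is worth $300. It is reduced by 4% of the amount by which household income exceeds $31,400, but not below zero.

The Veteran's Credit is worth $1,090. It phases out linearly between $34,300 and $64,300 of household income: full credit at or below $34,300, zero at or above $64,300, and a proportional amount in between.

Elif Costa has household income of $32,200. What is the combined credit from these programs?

Solar Installation Rebate: 4% of the $800 excess over $31,400 is $32; credit = $300 − $32 = $268.
Veteran's Credit: $32,200 is at or below the $34,300 threshold, so the full $1,090 applies.
Total: $268 + $1,090 = $1,358.

$1,358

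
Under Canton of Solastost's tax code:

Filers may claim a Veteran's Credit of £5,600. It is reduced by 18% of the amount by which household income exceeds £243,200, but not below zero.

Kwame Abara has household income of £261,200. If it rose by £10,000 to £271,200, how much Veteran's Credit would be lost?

£1,800

At £261,200 — 18% of the £18,000 excess over £243,200 is £3,240; credit = £5,600 − £3,240 = £2,360.
At £271,200 — 18% of the £28,000 excess over £243,200 is £5,040; credit = £5,600 − £5,040 = £560.
Lost: £2,360 − £560 = £1,800.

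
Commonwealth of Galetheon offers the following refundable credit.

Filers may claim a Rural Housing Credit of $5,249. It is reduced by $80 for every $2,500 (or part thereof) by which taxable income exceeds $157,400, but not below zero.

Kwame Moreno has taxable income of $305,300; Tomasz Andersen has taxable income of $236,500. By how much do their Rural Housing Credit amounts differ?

Kwame ($305,300): Rural Housing Credit: income exceeds $157,400 by $147,900, which is 60 full-or-partial $2,500 increments; reduction = 60 × $80 = $4,800, leaving $449.
Tomasz ($236,500): Rural Housing Credit: income exceeds $157,400 by $79,100, which is 32 full-or-partial $2,500 increments; reduction = 32 × $80 = $2,560, leaving $2,689.
Difference: |$449 − $2,689| = $2,240.

$2,240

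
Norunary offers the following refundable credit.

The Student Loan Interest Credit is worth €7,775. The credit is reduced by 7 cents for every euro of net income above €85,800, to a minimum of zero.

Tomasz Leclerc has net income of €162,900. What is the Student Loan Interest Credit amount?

Student Loan Interest Credit: 7% of the €77,100 excess over €85,800 is €5,397; credit = €7,775 − €5,397 = €2,378.

€2,378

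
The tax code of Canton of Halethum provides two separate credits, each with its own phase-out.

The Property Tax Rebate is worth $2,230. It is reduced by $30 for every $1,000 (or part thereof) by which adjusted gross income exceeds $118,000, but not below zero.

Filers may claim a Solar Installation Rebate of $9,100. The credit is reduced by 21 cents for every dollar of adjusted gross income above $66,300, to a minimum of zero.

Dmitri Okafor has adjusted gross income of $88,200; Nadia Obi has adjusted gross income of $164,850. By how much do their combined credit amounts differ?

$5,911

Dmitri ($88,200): Property Tax Rebate: $88,200 is at or below the $118,000 threshold, so the full $2,230 applies. Solar Installation Rebate: 21% of the $21,900 excess over $66,300 is $4,599; credit = $9,100 − $4,599 = $4,501. total $2,230 + $4,501 = $6,731
Nadia ($164,850): Property Tax Rebate: income exceeds $118,000 by $46,850, which is 47 full-or-partial $1,000 increments; reduction = 47 × $30 = $1,410, leaving $820. Solar Installation Rebate: 21% of the $98,550 excess over $66,300 is $20,695.50 ≥ base, so the credit is $0. total $820 + $0 = $820
Difference: |$6,731 − $820| = $5,911.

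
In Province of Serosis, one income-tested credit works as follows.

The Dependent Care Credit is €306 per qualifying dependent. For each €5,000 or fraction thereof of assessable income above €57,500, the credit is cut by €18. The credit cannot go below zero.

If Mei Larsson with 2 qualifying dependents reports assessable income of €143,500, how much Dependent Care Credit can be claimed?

Dependent Care Credit: base = 2 × €306 = €612. income exceeds €57,500 by €86,000, which is 18 full-or-partial €5,000 increments; reduction = 18 × €18 = €324, leaving €288.

€288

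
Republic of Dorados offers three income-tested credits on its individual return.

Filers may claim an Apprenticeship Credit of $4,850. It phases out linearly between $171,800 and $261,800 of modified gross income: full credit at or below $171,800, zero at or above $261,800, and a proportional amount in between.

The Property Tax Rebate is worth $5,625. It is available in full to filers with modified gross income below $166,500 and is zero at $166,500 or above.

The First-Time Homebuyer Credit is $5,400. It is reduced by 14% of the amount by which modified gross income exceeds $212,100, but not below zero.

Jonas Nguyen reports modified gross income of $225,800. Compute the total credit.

$5,422

Apprenticeship Credit: $225,800 is $54,000 into a $90,000 phase-out range, leaving 36,000/90,000 of the credit: $4,850 × 36,000/90,000 = $1,940.
Property Tax Rebate: $225,800 meets or exceeds the $166,500 cutoff, so the credit is $0.
First-Time Homebuyer Credit: 14% of the $13,700 excess over $212,100 is $1,918; credit = $5,400 − $1,918 = $3,482.
Total: $1,940 + $0 + $3,482 = $5,422.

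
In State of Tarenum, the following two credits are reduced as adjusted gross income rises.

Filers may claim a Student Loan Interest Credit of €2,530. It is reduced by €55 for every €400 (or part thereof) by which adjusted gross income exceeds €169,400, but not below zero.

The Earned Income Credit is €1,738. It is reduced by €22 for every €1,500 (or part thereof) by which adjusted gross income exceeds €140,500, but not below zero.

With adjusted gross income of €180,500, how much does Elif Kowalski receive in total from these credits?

Student Loan Interest Credit: income exceeds €169,400 by €11,100, which is 28 full-or-partial €400 increments; reduction = 28 × €55 = €1,540, leaving €990.
Earned Income Credit: income exceeds €140,500 by €40,000, which is 27 full-or-partial €1,500 increments; reduction = 27 × €22 = €594, leaving €1,144.
Total: €990 + €1,144 = €2,134.

€2,134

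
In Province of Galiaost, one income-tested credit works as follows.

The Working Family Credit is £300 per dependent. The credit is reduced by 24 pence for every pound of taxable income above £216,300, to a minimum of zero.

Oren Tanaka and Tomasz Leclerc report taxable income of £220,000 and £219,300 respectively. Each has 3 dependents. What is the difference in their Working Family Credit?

Oren (£220,000): Working Family Credit: base = 3 × £300 = £900. 24% of the £3,700 excess over £216,300 is £888; credit = £900 − £888 = £12.
Tomasz (£219,300): Working Family Credit: base = 3 × £300 = £900. 24% of the £3,000 excess over £216,300 is £720; credit = £900 − £720 = £180.
Difference: |£12 − £180| = £168.

£168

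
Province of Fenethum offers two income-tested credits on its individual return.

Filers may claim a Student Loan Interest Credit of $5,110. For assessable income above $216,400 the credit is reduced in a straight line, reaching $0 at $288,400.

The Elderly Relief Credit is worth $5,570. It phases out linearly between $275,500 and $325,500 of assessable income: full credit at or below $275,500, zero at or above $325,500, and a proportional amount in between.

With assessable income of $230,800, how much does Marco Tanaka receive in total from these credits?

Student Loan Interest Credit: $230,800 is $14,400 into a $72,000 phase-out range, leaving 57,600/72,000 of the credit: $5,110 × 57,600/72,000 = $4,088.
Elderly Relief Credit: $230,800 is at or below the $275,500 threshold, so the full $5,570 applies.
Total: $4,088 + $5,570 = $9,658.

$9,658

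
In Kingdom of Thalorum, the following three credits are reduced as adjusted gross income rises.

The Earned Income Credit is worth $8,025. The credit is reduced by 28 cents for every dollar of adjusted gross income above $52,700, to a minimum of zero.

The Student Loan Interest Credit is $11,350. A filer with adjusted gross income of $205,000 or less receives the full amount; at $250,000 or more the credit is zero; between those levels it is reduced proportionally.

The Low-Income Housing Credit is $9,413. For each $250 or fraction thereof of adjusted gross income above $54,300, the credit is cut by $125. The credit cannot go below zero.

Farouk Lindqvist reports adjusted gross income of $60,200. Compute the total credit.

$23,688

Earned Income Credit: 28% of the $7,500 excess over $52,700 is $2,100; credit = $8,025 − $2,100 = $5,925.
Student Loan Interest Credit: $60,200 is at or below the $205,000 threshold, so the full $11,350 applies.
Low-Income Housing Credit: income exceeds $54,300 by $5,900, which is 24 full-or-partial $250 increments; reduction = 24 × $125 = $3,000, leaving $6,413.
Total: $5,925 + $11,350 + $6,413 = $23,688.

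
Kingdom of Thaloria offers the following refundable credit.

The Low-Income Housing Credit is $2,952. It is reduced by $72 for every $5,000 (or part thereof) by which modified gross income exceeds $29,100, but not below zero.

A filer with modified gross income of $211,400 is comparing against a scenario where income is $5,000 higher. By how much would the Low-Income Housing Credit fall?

$72

At $211,400 — income exceeds $29,100 by $182,300, which is 37 full-or-partial $5,000 increments; reduction = 37 × $72 = $2,664, leaving $288.
At $216,400 — income exceeds $29,100 by $187,300, which is 38 full-or-partial $5,000 increments; reduction = 38 × $72 = $2,736, leaving $216.
Lost: $288 − $216 = $72.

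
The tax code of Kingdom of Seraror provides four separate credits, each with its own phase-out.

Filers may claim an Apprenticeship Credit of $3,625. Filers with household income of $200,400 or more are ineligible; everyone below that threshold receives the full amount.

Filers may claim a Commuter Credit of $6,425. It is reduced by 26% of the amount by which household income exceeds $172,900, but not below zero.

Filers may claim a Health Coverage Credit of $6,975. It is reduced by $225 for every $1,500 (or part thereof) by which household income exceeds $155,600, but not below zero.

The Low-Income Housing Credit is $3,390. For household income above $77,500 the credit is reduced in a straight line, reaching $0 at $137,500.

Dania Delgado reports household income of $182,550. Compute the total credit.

Apprenticeship Credit: $182,550 is below the $200,400 cutoff, so the full $3,625 applies.
Commuter Credit: 26% of the $9,650 excess over $172,900 is $2,509; credit = $6,425 − $2,509 = $3,916.
Health Coverage Credit: income exceeds $155,600 by $26,950, which is 18 full-or-partial $1,500 increments; reduction = 18 × $225 = $4,050, leaving $2,925.
Low-Income Housing Credit: $182,550 is at or above $137,500, so the credit is $0.
Total: $3,625 + $3,916 + $2,925 + $0 = $10,466.

$10,466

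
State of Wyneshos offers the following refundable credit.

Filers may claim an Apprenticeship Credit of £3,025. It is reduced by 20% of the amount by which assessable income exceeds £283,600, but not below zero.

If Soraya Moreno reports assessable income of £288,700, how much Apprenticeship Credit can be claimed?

Apprenticeship Credit: 20% of the £5,100 excess over £283,600 is £1,020; credit = £3,025 − £1,020 = £2,005.

£2,005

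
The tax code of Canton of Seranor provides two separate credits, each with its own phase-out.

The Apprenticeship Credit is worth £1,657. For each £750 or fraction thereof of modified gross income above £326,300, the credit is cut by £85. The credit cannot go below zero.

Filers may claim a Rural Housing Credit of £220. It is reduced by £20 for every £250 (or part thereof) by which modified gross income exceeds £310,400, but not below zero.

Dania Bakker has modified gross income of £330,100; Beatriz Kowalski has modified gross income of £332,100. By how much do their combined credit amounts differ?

£170

Dania (£330,100): Apprenticeship Credit: income exceeds £326,300 by £3,800, which is 6 full-or-partial £750 increments; reduction = 6 × £85 = £510, leaving £1,147. Rural Housing Credit: income exceeds £310,400 by £19,700 → 79 increments × £20 = £1,580 ≥ base, so the credit is £0. total £1,147 + £0 = £1,147
Beatriz (£332,100): Apprenticeship Credit: income exceeds £326,300 by £5,800, which is 8 full-or-partial £750 increments; reduction = 8 × £85 = £680, leaving £977. Rural Housing Credit: income exceeds £310,400 by £21,700 → 87 increments × £20 = £1,740 ≥ base, so the credit is £0. total £977 + £0 = £977
Difference: |£1,147 − £977| = £170.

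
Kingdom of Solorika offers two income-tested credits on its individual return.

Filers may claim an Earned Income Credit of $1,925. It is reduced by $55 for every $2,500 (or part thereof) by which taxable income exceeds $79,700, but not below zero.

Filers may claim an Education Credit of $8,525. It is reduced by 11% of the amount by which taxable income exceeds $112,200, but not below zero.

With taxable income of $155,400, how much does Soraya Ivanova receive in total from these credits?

$3,993

Earned Income Credit: income exceeds $79,700 by $75,700, which is 31 full-or-partial $2,500 increments; reduction = 31 × $55 = $1,705, leaving $220.
Education Credit: 11% of the $43,200 excess over $112,200 is $4,752; credit = $8,525 − $4,752 = $3,773.
Total: $220 + $3,773 = $3,993.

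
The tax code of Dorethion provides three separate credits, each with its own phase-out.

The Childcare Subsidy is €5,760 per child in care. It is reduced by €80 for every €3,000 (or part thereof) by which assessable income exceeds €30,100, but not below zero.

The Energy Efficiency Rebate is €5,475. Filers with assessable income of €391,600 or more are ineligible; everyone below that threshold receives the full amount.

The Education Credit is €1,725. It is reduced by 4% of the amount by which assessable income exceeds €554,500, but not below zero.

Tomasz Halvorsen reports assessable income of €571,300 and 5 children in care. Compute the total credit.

€15,373

Childcare Subsidy: base = 5 × €5,760 = €28,800. income exceeds €30,100 by €541,200, which is 181 full-or-partial €3,000 increments; reduction = 181 × €80 = €14,480, leaving €14,320.
Energy Efficiency Rebate: €571,300 meets or exceeds the €391,600 cutoff, so the credit is €0.
Education Credit: 4% of the €16,800 excess over €554,500 is €672; credit = €1,725 − €672 = €1,053.
Total: €14,320 + €0 + €1,053 = €15,373.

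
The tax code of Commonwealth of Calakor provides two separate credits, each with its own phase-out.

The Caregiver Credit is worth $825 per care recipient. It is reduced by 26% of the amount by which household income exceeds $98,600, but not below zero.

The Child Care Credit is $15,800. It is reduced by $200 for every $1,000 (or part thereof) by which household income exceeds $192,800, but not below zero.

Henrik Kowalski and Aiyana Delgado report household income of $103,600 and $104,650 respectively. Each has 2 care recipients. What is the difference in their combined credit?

Henrik ($103,600): Caregiver Credit: base = 2 × $825 = $1,650. 26% of the $5,000 excess over $98,600 is $1,300; credit = $1,650 − $1,300 = $350. Child Care Credit: $103,600 is at or below the $192,800 threshold, so the full $15,800 applies. total $350 + $15,800 = $16,150
Aiyana ($104,650): Caregiver Credit: base = 2 × $825 = $1,650. 26% of the $6,050 excess over $98,600 is $1,573; credit = $1,650 − $1,573 = $77. Child Care Credit: $104,650 is at or below the $192,800 threshold, so the full $15,800 applies. total $77 + $15,800 = $15,877
Difference: |$16,150 − $15,877| = $273.

$273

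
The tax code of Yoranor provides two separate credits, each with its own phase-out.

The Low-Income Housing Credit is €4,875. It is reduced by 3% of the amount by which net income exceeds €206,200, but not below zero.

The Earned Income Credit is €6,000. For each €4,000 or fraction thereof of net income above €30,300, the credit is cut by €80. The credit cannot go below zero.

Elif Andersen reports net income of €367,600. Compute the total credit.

Low-Income Housing Credit: 3% of the €161,400 excess over €206,200 is €4,842; credit = €4,875 − €4,842 = €33.
Earned Income Credit: income exceeds €30,300 by €337,300 → 85 increments × €80 = €6,800 ≥ base, so the credit is €0.
Total: €33 + €0 = €33.

€33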